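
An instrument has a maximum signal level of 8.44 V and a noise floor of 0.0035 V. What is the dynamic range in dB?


Dynamic range = 20 * log10(Vmax / Vnoise).
DR = 20 * log10(8.44 / 0.0035)
DR = 20 * log10(2411.43)
DR = 67.65 dB

67.65 dB


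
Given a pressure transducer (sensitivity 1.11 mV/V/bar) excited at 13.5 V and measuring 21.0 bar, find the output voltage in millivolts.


Output = sensitivity * Vex * P.
Vout = 1.11 * 13.5 * 21.0
Vout = 14.985 * 21.0
Vout = 314.69 mV

314.69 mV


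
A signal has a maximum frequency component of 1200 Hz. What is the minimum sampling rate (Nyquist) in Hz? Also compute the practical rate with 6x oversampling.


By Nyquist theorem, fs_min = 2 * fmax.
fs_min = 2 * 1200 = 2400 Hz
Practical rate = 6 * fs_min = 6 * 2400 = 14400 Hz

fs_min = 2400 Hz, fs_practical = 14400 Hz


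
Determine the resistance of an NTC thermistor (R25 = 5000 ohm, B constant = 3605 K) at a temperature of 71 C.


NTC thermistor equation: Rt = R25 * exp(B * (1/T - 1/T25)).
T in Kelvin: 344.15 K, T25 = 298.15 K
1/T - 1/T25 = 1/344.15 - 1/298.15 = -0.00044831
B * (1/T - 1/T25) = 3605 * -0.00044831 = -1.6161
Rt = 5000 * exp(-1.6161) = 993.3 ohm

993.3 ohm


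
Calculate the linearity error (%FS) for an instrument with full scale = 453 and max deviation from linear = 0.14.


Linearity error = (max deviation / full scale) * 100%.
Linearity = (0.14 / 453) * 100
Linearity = 0.031 %FS

0.031 %FS


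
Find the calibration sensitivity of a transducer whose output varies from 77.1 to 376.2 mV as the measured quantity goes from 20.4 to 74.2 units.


Sensitivity = (y2 - y1) / (x2 - x1).
S = (376.2 - 77.1) / (74.2 - 20.4)
S = 299.1 / 53.8
S = 5.5595 mV/unit

5.5595 mV/unit


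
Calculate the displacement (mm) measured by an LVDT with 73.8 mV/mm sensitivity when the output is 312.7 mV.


Displacement = Vout / sensitivity.
d = 312.7 / 73.8
d = 4.237 mm

4.237 mm


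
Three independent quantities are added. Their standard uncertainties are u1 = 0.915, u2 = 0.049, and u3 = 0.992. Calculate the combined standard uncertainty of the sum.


For a sum of independent quantities, uc = sqrt(u1^2 + u2^2 + u3^2).
uc = sqrt(0.915^2 + 0.049^2 + 0.992^2)
uc = sqrt(0.837225 + 0.002401 + 0.984064)
uc = 1.3504

1.3504


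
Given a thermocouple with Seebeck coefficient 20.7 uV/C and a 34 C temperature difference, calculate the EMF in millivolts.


The thermocouple output V = sensitivity * dT.
V = 20.7 uV/C * 34 C
V = 703.8 uV
V = 0.704 mV

0.704 mV


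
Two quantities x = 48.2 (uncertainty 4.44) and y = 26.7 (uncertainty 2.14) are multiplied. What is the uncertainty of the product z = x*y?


For a product z = x*y, the relative uncertainty is:
uz/z = sqrt((ux/x)^2 + (uy/y)^2)
Relative uncertainties: ux/x = 4.44/48.2 = 0.092116
uy/y = 2.14/26.7 = 0.08015
z = 48.2 * 26.7 = 1286.9
uz = 1286.9 * sqrt(0.092116^2 + 0.08015^2) = 157.141

157.141


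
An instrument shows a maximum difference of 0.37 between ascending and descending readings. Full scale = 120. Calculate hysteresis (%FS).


Hysteresis = (max difference / full scale) * 100%.
H = (0.37 / 120) * 100
H = 0.308 %FS

0.308 %FS


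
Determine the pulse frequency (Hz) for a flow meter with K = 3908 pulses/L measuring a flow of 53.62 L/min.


Frequency = K * Q / 60 (converting L/min to L/s).
f = 3908 * 53.62 / 60
f = 209546.96 / 60
f = 3492.45 Hz

3492.45 Hz


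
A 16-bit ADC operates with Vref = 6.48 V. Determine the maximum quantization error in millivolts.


The maximum quantization error is +/- LSB/2.
LSB = Vref / 2^n = 6.48 / 65536 = 9.888e-05 V
Max error = LSB / 2 = 9.888e-05 / 2 = 4.944e-05 V
Max error = 0.0494 mV

0.0494 mV


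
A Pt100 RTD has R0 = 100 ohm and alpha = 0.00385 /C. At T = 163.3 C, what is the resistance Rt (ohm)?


The RTD equation: Rt = R0 * (1 + alpha * T).
Rt = 100 * (1 + 0.00385 * 163.3)
Rt = 100 * (1 + 0.628705)
Rt = 100 * 1.628705
Rt = 162.87 ohm

162.87 ohm


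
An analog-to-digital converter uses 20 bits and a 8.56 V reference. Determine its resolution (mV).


The resolution (LSB) of an ADC is Vref / 2^n.
LSB = 8.56 / 2^20
LSB = 8.56 / 1048576
LSB = 8.16e-06 V = 0.00816345 mV

0.00816345 mV


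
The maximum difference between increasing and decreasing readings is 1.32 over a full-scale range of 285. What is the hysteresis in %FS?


Hysteresis = (max difference / full scale) * 100%.
H = (1.32 / 285) * 100
H = 0.463 %FS

0.463 %FS


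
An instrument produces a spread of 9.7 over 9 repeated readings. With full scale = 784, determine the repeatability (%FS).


Repeatability = (spread / full scale) * 100%.
R = (9.7 / 784) * 100
R = 1.237 %FS

1.237 %FS


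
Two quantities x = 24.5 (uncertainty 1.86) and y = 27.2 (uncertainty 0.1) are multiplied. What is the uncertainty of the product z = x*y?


For a product z = x*y, the relative uncertainty is:
uz/z = sqrt((ux/x)^2 + (uy/y)^2)
Relative uncertainties: ux/x = 1.86/24.5 = 0.075918
uy/y = 0.1/27.2 = 0.003676
z = 24.5 * 27.2 = 666.4
uz = 666.4 * sqrt(0.075918^2 + 0.003676^2) = 50.651

50.651


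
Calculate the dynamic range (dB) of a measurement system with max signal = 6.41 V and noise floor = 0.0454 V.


Dynamic range = 20 * log10(Vmax / Vnoise).
DR = 20 * log10(6.41 / 0.0454)
DR = 20 * log10(141.19)
DR = 43.0 dB

43.0 dB


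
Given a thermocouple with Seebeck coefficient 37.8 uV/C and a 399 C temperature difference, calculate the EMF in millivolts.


The thermocouple output V = sensitivity * dT.
V = 37.8 uV/C * 399 C
V = 15082.2 uV
V = 15.082 mV

15.082 mV


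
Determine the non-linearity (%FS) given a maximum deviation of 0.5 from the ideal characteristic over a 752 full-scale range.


Linearity error = (max deviation / full scale) * 100%.
Linearity = (0.5 / 752) * 100
Linearity = 0.066 %FS

0.066 %FS


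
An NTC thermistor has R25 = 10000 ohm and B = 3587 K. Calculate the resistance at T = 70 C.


NTC thermistor equation: Rt = R25 * exp(B * (1/T - 1/T25)).
T in Kelvin: 343.15 K, T25 = 298.15 K
1/T - 1/T25 = 1/343.15 - 1/298.15 = -0.00043984
B * (1/T - 1/T25) = 3587 * -0.00043984 = -1.5777
Rt = 10000 * exp(-1.5777) = 2064.5 ohm

2064.5 ohm


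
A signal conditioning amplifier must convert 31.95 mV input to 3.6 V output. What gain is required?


Gain = Vout / Vin (converting to same units).
G = 3.6 V / 31.95 mV
G = 3600.0 mV / 31.95 mV
G = 112.68

112.68


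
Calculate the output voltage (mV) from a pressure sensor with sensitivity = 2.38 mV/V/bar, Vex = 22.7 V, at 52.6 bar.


Output = sensitivity * Vex * P.
Vout = 2.38 * 22.7 * 52.6
Vout = 54.026 * 52.6
Vout = 2841.77 mV

2841.77 mV


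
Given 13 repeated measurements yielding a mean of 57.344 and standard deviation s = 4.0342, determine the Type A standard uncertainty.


The standard uncertainty for Type A evaluation is u = s / sqrt(n).
u = 4.0342 / sqrt(13)
u = 4.0342 / 3.6056
u = 1.1189

1.1189


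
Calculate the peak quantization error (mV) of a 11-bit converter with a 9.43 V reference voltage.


The maximum quantization error is +/- LSB/2.
LSB = Vref / 2^n = 9.43 / 2048 = 0.00460449 V
Max error = LSB / 2 = 0.00460449 / 2 = 0.00230225 V
Max error = 2.3022 mV

2.3022 mV


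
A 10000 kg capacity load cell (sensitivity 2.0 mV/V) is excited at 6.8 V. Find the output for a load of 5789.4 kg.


Vout = rated_output * Vex * (load / capacity).
Vout = 2.0 * 6.8 * (5789.4 / 10000)
Vout = 2.0 * 6.8 * 0.57894
Vout = 7.874 mV

7.874 mV


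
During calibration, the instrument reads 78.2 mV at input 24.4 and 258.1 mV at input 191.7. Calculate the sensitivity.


Sensitivity = (y2 - y1) / (x2 - x1).
S = (258.1 - 78.2) / (191.7 - 24.4)
S = 179.9 / 167.3
S = 1.0753 mV/unit

1.0753 mV/unit


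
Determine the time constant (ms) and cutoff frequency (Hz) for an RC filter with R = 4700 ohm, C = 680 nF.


Time constant: tau = R * C.
tau = 4700 * 6.80e-07 = 0.003196 s
tau = 3.196 ms
Cutoff frequency: fc = 1 / (2*pi*R*C).
fc = 1 / (2*pi*0.003196) = 49.8 Hz

tau = 3.196 ms, fc = 49.8 Hz


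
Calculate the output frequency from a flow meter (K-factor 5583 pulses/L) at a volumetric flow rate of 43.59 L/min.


Frequency = K * Q / 60 (converting L/min to L/s).
f = 5583 * 43.59 / 60
f = 243362.97 / 60
f = 4056.05 Hz

4056.05 Hz


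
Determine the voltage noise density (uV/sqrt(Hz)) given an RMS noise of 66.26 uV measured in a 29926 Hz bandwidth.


Noise spectral density = Vrms / sqrt(BW).
NSD = 66.26 / sqrt(29926)
NSD = 66.26 / 172.9913
NSD = 0.383 uV/sqrt(Hz)

0.383 uV/sqrt(Hz)


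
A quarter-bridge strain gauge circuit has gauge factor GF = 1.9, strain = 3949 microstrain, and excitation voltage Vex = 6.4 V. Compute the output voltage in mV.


Quarter bridge output: Vout = (GF * epsilon * Vex) / 4.
Vout = (1.9 * 3949e-6 * 6.4) / 4
Vout = 0.04801984 / 4 V
Vout = 0.01200496 V = 12.005 mV

12.005 mV


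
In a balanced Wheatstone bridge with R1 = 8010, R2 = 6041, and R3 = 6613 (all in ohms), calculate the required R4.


At balance: R1*R4 = R2*R3, so R4 = R2*R3/R1.
R4 = 6041 * 6613 / 8010
R4 = 39949133 / 8010
R4 = 4987.41 ohm

4987.41 ohm


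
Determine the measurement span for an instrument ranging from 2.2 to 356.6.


Span = upper range - lower range.
Span = 356.6 - (2.2)
Span = 354.4

354.4


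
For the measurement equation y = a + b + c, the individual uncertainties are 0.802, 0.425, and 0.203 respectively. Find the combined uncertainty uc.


For a sum of independent quantities, uc = sqrt(u1^2 + u2^2 + u3^2).
uc = sqrt(0.802^2 + 0.425^2 + 0.203^2)
uc = sqrt(0.643204 + 0.180625 + 0.041209)
uc = 0.9301

0.9301


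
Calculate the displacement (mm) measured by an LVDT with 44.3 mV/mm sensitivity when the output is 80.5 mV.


Displacement = Vout / sensitivity.
d = 80.5 / 44.3
d = 1.817 mm

1.817 mm


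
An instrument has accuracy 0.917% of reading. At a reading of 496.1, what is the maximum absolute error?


Absolute error = (accuracy% / 100) * reading.
Error = (0.917 / 100) * 496.1
Error = 0.00917 * 496.1
Error = 4.5492

4.5492


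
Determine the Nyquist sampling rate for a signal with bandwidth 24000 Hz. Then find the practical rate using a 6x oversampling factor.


By Nyquist theorem, fs_min = 2 * fmax.
fs_min = 2 * 24000 = 48000 Hz
Practical rate = 6 * fs_min = 6 * 48000 = 288000 Hz

fs_min = 48000 Hz, fs_practical = 288000 Hz


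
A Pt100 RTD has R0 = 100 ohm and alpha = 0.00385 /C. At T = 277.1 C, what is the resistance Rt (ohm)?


The RTD equation: Rt = R0 * (1 + alpha * T).
Rt = 100 * (1 + 0.00385 * 277.1)
Rt = 100 * (1 + 1.066835)
Rt = 100 * 2.066835
Rt = 206.684 ohm

206.684 ohm


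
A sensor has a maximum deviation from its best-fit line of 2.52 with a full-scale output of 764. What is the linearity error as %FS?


Linearity error = (max deviation / full scale) * 100%.
Linearity = (2.52 / 764) * 100
Linearity = 0.33 %FS

0.33 %FS


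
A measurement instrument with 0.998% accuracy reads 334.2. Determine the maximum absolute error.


Absolute error = (accuracy% / 100) * reading.
Error = (0.998 / 100) * 334.2
Error = 0.00998 * 334.2
Error = 3.3353

3.3353


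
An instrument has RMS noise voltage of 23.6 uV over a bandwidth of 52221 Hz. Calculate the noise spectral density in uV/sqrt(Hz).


Noise spectral density = Vrms / sqrt(BW).
NSD = 23.6 / sqrt(52221)
NSD = 23.6 / 228.5191
NSD = 0.1033 uV/sqrt(Hz)

0.1033 uV/sqrt(Hz)


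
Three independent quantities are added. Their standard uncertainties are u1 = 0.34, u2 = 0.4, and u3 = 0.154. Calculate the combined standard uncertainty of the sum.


For a sum of independent quantities, uc = sqrt(u1^2 + u2^2 + u3^2).
uc = sqrt(0.34^2 + 0.4^2 + 0.154^2)
uc = sqrt(0.1156 + 0.16 + 0.023716)
uc = 0.5471

0.5471


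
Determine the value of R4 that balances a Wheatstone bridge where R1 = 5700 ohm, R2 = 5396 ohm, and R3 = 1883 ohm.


At balance: R1*R4 = R2*R3, so R4 = R2*R3/R1.
R4 = 5396 * 1883 / 5700
R4 = 10160668 / 5700
R4 = 1782.57 ohm

1782.57 ohm


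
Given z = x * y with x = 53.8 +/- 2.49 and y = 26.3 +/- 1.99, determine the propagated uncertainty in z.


For a product z = x*y, the relative uncertainty is:
uz/z = sqrt((ux/x)^2 + (uy/y)^2)
Relative uncertainties: ux/x = 2.49/53.8 = 0.046283
uy/y = 1.99/26.3 = 0.075665
z = 53.8 * 26.3 = 1414.9
uz = 1414.9 * sqrt(0.046283^2 + 0.075665^2) = 125.502

125.502


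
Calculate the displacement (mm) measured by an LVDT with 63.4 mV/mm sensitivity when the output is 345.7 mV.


Displacement = Vout / sensitivity.
d = 345.7 / 63.4
d = 5.453 mm

5.453 mm


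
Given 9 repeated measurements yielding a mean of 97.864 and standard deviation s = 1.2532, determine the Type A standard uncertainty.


The standard uncertainty for Type A evaluation is u = s / sqrt(n).
u = 1.2532 / sqrt(9)
u = 1.2532 / 3.0
u = 0.4177

0.4177


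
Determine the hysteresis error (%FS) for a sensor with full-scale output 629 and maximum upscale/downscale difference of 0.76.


Hysteresis = (max difference / full scale) * 100%.
H = (0.76 / 629) * 100
H = 0.121 %FS

0.121 %FS


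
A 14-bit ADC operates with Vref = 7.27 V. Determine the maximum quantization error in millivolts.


The maximum quantization error is +/- LSB/2.
LSB = Vref / 2^n = 7.27 / 16384 = 0.00044373 V
Max error = LSB / 2 = 0.00044373 / 2 = 0.00022186 V
Max error = 0.2219 mV

0.2219 mV


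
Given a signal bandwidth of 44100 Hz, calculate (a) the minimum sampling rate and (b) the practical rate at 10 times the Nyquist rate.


By Nyquist theorem, fs_min = 2 * fmax.
fs_min = 2 * 44100 = 88200 Hz
Practical rate = 10 * fs_min = 10 * 88200 = 882000 Hz

fs_min = 88200 Hz, fs_practical = 882000 Hz


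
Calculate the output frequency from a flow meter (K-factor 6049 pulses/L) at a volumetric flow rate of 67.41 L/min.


Frequency = K * Q / 60 (converting L/min to L/s).
f = 6049 * 67.41 / 60
f = 407763.09 / 60
f = 6796.05 Hz

6796.05 Hz


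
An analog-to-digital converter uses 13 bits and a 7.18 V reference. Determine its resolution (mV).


The resolution (LSB) of an ADC is Vref / 2^n.
LSB = 7.18 / 2^13
LSB = 7.18 / 8192
LSB = 0.00087646 V = 0.87646484 mV

0.87646484 mV


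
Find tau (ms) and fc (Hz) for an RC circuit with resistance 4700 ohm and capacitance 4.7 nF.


Time constant: tau = R * C.
tau = 4700 * 4.70e-09 = 2.209e-05 s
tau = 0.0221 ms
Cutoff frequency: fc = 1 / (2*pi*R*C).
fc = 1 / (2*pi*2.209e-05) = 7204.84 Hz

tau = 0.0221 ms, fc = 7204.84 Hz


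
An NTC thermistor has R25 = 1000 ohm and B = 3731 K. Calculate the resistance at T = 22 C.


NTC thermistor equation: Rt = R25 * exp(B * (1/T - 1/T25)).
T in Kelvin: 295.15 K, T25 = 298.15 K
1/T - 1/T25 = 1/295.15 - 1/298.15 = 3.409e-05
B * (1/T - 1/T25) = 3731 * 3.409e-05 = 0.1272
Rt = 1000 * exp(0.1272) = 1135.6 ohm

1135.6 ohm


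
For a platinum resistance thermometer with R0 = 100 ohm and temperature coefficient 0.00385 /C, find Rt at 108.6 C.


The RTD equation: Rt = R0 * (1 + alpha * T).
Rt = 100 * (1 + 0.00385 * 108.6)
Rt = 100 * (1 + 0.41811)
Rt = 100 * 1.41811
Rt = 141.811 ohm

141.811 ohm


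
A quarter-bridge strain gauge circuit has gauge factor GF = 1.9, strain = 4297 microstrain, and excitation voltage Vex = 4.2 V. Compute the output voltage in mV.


Quarter bridge output: Vout = (GF * epsilon * Vex) / 4.
Vout = (1.9 * 4297e-6 * 4.2) / 4
Vout = 0.03429006 / 4 V
Vout = 0.00857251 V = 8.5725 mV

8.5725 mV


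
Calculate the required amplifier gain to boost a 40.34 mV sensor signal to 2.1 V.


Gain = Vout / Vin (converting to same units).
G = 2.1 V / 40.34 mV
G = 2100.0 mV / 40.34 mV
G = 52.06

52.06


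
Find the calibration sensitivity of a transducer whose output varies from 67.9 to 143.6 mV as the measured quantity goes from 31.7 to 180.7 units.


Sensitivity = (y2 - y1) / (x2 - x1).
S = (143.6 - 67.9) / (180.7 - 31.7)
S = 75.7 / 149.0
S = 0.5081 mV/unit

0.5081 mV/unit


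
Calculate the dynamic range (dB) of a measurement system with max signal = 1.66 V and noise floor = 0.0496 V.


Dynamic range = 20 * log10(Vmax / Vnoise).
DR = 20 * log10(1.66 / 0.0496)
DR = 20 * log10(33.47)
DR = 30.49 dB

30.49 dB


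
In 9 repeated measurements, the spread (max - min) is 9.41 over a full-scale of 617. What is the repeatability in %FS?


Repeatability = (spread / full scale) * 100%.
R = (9.41 / 617) * 100
R = 1.525 %FS

1.525 %FS


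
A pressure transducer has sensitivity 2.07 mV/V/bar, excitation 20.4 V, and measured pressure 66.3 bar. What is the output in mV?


Output = sensitivity * Vex * P.
Vout = 2.07 * 20.4 * 66.3
Vout = 42.228 * 66.3
Vout = 2799.72 mV

2799.72 mV


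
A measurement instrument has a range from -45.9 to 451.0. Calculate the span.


Span = upper range - lower range.
Span = 451.0 - (-45.9)
Span = 496.9

496.9


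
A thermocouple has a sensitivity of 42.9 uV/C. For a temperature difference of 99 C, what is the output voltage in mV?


The thermocouple output V = sensitivity * dT.
V = 42.9 uV/C * 99 C
V = 4247.1 uV
V = 4.247 mV

4.247 mV


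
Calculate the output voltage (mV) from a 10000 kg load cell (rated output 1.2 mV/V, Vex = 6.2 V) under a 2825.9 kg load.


Vout = rated_output * Vex * (load / capacity).
Vout = 1.2 * 6.2 * (2825.9 / 10000)
Vout = 1.2 * 6.2 * 0.28259
Vout = 2.102 mV

2.102 mV


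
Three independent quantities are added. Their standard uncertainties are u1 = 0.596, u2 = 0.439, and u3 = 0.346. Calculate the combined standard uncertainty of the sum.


For a sum of independent quantities, uc = sqrt(u1^2 + u2^2 + u3^2).
uc = sqrt(0.596^2 + 0.439^2 + 0.346^2)
uc = sqrt(0.355216 + 0.192721 + 0.119716)
uc = 0.8171

0.8171


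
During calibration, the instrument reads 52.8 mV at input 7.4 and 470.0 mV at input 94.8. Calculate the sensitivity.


Sensitivity = (y2 - y1) / (x2 - x1).
S = (470.0 - 52.8) / (94.8 - 7.4)
S = 417.2 / 87.4
S = 4.7735 mV/unit

4.7735 mV/unit


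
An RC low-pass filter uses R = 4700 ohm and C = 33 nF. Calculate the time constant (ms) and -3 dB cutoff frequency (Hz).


Time constant: tau = R * C.
tau = 4700 * 3.30e-08 = 0.0001551 s
tau = 0.1551 ms
Cutoff frequency: fc = 1 / (2*pi*R*C).
fc = 1 / (2*pi*0.0001551) = 1026.14 Hz

tau = 0.1551 ms, fc = 1026.14 Hz


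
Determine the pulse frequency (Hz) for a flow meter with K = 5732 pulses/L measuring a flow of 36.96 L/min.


Frequency = K * Q / 60 (converting L/min to L/s).
f = 5732 * 36.96 / 60
f = 211854.72 / 60
f = 3530.91 Hz

3530.91 Hz


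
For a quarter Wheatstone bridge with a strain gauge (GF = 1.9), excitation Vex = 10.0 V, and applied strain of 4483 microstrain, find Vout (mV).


Quarter bridge output: Vout = (GF * epsilon * Vex) / 4.
Vout = (1.9 * 4483e-6 * 10.0) / 4
Vout = 0.085177 / 4 V
Vout = 0.02129425 V = 21.2942 mV

21.2942 mV


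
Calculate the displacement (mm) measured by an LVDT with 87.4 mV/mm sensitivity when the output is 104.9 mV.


Displacement = Vout / sensitivity.
d = 104.9 / 87.4
d = 1.2 mm

1.2 mm


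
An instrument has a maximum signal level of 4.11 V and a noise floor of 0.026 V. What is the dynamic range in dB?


Dynamic range = 20 * log10(Vmax / Vnoise).
DR = 20 * log10(4.11 / 0.026)
DR = 20 * log10(158.08)
DR = 43.98 dB

43.98 dB


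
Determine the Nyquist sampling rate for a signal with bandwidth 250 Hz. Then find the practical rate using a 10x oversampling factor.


By Nyquist theorem, fs_min = 2 * fmax.
fs_min = 2 * 250 = 500 Hz
Practical rate = 10 * fs_min = 10 * 500 = 5000 Hz

fs_min = 500 Hz, fs_practical = 5000 Hz


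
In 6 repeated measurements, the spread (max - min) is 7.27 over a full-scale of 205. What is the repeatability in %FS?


Repeatability = (spread / full scale) * 100%.
R = (7.27 / 205) * 100
R = 3.546 %FS

3.546 %FS


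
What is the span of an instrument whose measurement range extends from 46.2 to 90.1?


Span = upper range - lower range.
Span = 90.1 - (46.2)
Span = 43.9

43.9


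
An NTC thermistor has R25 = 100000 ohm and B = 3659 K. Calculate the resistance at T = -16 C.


NTC thermistor equation: Rt = R25 * exp(B * (1/T - 1/T25)).
T in Kelvin: 257.15 K, T25 = 298.15 K
1/T - 1/T25 = 1/257.15 - 1/298.15 = 0.00053476
B * (1/T - 1/T25) = 3659 * 0.00053476 = 1.9567
Rt = 100000 * exp(1.9567) = 707596.0 ohm

707596.0 ohm


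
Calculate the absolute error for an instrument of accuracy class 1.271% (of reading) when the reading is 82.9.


Absolute error = (accuracy% / 100) * reading.
Error = (1.271 / 100) * 82.9
Error = 0.01271 * 82.9
Error = 1.0537

1.0537


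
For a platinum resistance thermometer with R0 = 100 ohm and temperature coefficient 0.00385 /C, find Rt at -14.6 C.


The RTD equation: Rt = R0 * (1 + alpha * T).
Rt = 100 * (1 + 0.00385 * -14.6)
Rt = 100 * (1 + -0.05621)
Rt = 100 * 0.94379
Rt = 94.379 ohm

94.379 ohm


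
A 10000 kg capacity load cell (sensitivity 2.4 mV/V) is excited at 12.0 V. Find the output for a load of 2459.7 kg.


Vout = rated_output * Vex * (load / capacity).
Vout = 2.4 * 12.0 * (2459.7 / 10000)
Vout = 2.4 * 12.0 * 0.24597
Vout = 7.084 mV

7.084 mV


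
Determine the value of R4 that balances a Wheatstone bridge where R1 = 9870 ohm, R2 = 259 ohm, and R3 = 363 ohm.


At balance: R1*R4 = R2*R3, so R4 = R2*R3/R1.
R4 = 259 * 363 / 9870
R4 = 94017 / 9870
R4 = 9.53 ohm

9.53 ohm


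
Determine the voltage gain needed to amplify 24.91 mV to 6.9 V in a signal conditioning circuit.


Gain = Vout / Vin (converting to same units).
G = 6.9 V / 24.91 mV
G = 6900.0 mV / 24.91 mV
G = 277.0

277.0


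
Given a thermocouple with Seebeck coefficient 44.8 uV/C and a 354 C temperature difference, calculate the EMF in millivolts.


The thermocouple output V = sensitivity * dT.
V = 44.8 uV/C * 354 C
V = 15859.2 uV
V = 15.859 mV

15.859 mV


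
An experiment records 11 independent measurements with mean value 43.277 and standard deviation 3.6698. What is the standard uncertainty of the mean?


The standard uncertainty for Type A evaluation is u = s / sqrt(n).
u = 3.6698 / sqrt(11)
u = 3.6698 / 3.3166
u = 1.1065

1.1065


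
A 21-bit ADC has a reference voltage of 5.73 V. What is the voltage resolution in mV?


The resolution (LSB) of an ADC is Vref / 2^n.
LSB = 5.73 / 2^21
LSB = 5.73 / 2097152
LSB = 2.73e-06 V = 0.00273228 mV

0.00273228 mV


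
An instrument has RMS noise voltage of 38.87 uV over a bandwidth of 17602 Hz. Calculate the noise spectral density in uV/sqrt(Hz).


Noise spectral density = Vrms / sqrt(BW).
NSD = 38.87 / sqrt(17602)
NSD = 38.87 / 132.6725
NSD = 0.293 uV/sqrt(Hz)

0.293 uV/sqrt(Hz)


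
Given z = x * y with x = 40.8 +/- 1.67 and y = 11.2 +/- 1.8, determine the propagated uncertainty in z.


For a product z = x*y, the relative uncertainty is:
uz/z = sqrt((ux/x)^2 + (uy/y)^2)
Relative uncertainties: ux/x = 1.67/40.8 = 0.040931
uy/y = 1.8/11.2 = 0.160714
z = 40.8 * 11.2 = 457.0
uz = 457.0 * sqrt(0.040931^2 + 0.160714^2) = 75.784

75.784


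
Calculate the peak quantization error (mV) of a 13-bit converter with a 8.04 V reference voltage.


The maximum quantization error is +/- LSB/2.
LSB = Vref / 2^n = 8.04 / 8192 = 0.00098145 V
Max error = LSB / 2 = 0.00098145 / 2 = 0.00049072 V
Max error = 0.4907 mV

0.4907 mV


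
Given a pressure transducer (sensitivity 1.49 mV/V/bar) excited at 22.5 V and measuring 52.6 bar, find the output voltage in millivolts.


Output = sensitivity * Vex * P.
Vout = 1.49 * 22.5 * 52.6
Vout = 33.525 * 52.6
Vout = 1763.41 mV

1763.41 mV


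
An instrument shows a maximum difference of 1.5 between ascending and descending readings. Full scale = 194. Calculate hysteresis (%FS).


Hysteresis = (max difference / full scale) * 100%.
H = (1.5 / 194) * 100
H = 0.773 %FS

0.773 %FS


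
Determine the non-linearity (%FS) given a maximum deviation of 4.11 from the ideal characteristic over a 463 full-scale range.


Linearity error = (max deviation / full scale) * 100%.
Linearity = (4.11 / 463) * 100
Linearity = 0.888 %FS

0.888 %FS


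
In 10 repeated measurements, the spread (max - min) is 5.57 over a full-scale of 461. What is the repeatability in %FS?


Repeatability = (spread / full scale) * 100%.
R = (5.57 / 461) * 100
R = 1.208 %FS

1.208 %FS


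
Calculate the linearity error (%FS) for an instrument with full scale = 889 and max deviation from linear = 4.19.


Linearity error = (max deviation / full scale) * 100%.
Linearity = (4.19 / 889) * 100
Linearity = 0.471 %FS

0.471 %FS


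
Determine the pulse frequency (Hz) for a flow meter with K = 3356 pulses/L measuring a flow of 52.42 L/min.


Frequency = K * Q / 60 (converting L/min to L/s).
f = 3356 * 52.42 / 60
f = 175921.52 / 60
f = 2932.03 Hz

2932.03 Hz


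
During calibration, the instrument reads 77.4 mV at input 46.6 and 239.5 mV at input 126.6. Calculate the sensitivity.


Sensitivity = (y2 - y1) / (x2 - x1).
S = (239.5 - 77.4) / (126.6 - 46.6)
S = 162.1 / 80.0
S = 2.0263 mV/unit

2.0263 mV/unit


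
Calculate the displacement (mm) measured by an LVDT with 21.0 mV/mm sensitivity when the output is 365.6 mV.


Displacement = Vout / sensitivity.
d = 365.6 / 21.0
d = 17.41 mm

17.41 mm


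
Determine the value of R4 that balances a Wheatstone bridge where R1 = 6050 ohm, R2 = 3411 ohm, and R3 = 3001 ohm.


At balance: R1*R4 = R2*R3, so R4 = R2*R3/R1.
R4 = 3411 * 3001 / 6050
R4 = 10236411 / 6050
R4 = 1691.97 ohm

1691.97 ohm


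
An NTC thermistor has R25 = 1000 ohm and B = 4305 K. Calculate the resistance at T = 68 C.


NTC thermistor equation: Rt = R25 * exp(B * (1/T - 1/T25)).
T in Kelvin: 341.15 K, T25 = 298.15 K
1/T - 1/T25 = 1/341.15 - 1/298.15 = -0.00042275
B * (1/T - 1/T25) = 4305 * -0.00042275 = -1.82
Rt = 1000 * exp(-1.82) = 162.0 ohm

162.0 ohm


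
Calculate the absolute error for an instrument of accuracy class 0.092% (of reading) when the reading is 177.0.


Absolute error = (accuracy% / 100) * reading.
Error = (0.092 / 100) * 177.0
Error = 0.00092 * 177.0
Error = 0.1628

0.1628


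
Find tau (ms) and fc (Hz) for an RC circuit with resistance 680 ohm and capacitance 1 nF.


Time constant: tau = R * C.
tau = 680 * 1.00e-09 = 6.8e-07 s
tau = 0.0007 ms
Cutoff frequency: fc = 1 / (2*pi*R*C).
fc = 1 / (2*pi*6.8e-07) = 234051.39 Hz

tau = 0.0007 ms, fc = 234051.39 Hz


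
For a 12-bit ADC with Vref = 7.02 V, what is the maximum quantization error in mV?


The maximum quantization error is +/- LSB/2.
LSB = Vref / 2^n = 7.02 / 4096 = 0.00171387 V
Max error = LSB / 2 = 0.00171387 / 2 = 0.00085693 V
Max error = 0.8569 mV

0.8569 mV


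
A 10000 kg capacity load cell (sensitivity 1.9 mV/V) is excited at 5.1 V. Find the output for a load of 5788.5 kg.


Vout = rated_output * Vex * (load / capacity).
Vout = 1.9 * 5.1 * (5788.5 / 10000)
Vout = 1.9 * 5.1 * 0.57885
Vout = 5.609 mV

5.609 mV


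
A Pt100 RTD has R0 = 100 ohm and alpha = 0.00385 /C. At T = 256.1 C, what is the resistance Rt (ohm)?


The RTD equation: Rt = R0 * (1 + alpha * T).
Rt = 100 * (1 + 0.00385 * 256.1)
Rt = 100 * (1 + 0.985985)
Rt = 100 * 1.985985
Rt = 198.599 ohm

198.599 ohm


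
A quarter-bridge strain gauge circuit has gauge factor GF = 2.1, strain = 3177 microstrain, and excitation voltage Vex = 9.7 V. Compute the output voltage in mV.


Quarter bridge output: Vout = (GF * epsilon * Vex) / 4.
Vout = (2.1 * 3177e-6 * 9.7) / 4
Vout = 0.06471549 / 4 V
Vout = 0.01617887 V = 16.1789 mV

16.1789 mV


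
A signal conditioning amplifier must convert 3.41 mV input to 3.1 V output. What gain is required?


Gain = Vout / Vin (converting to same units).
G = 3.1 V / 3.41 mV
G = 3100.0 mV / 3.41 mV
G = 909.09

909.09


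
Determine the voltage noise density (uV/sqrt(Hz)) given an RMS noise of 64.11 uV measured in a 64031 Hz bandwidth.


Noise spectral density = Vrms / sqrt(BW).
NSD = 64.11 / sqrt(64031)
NSD = 64.11 / 253.0435
NSD = 0.2534 uV/sqrt(Hz)

0.2534 uV/sqrt(Hz)


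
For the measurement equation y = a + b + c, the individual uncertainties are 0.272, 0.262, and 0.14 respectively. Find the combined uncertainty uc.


For a sum of independent quantities, uc = sqrt(u1^2 + u2^2 + u3^2).
uc = sqrt(0.272^2 + 0.262^2 + 0.14^2)
uc = sqrt(0.073984 + 0.068644 + 0.0196)
uc = 0.4028

0.4028


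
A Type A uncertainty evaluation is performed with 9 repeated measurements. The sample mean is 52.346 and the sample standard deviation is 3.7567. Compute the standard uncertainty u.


The standard uncertainty for Type A evaluation is u = s / sqrt(n).
u = 3.7567 / sqrt(9)
u = 3.7567 / 3.0
u = 1.2522

1.2522


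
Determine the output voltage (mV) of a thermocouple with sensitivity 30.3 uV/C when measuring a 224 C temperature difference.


The thermocouple output V = sensitivity * dT.
V = 30.3 uV/C * 224 C
V = 6787.2 uV
V = 6.787 mV

6.787 mV


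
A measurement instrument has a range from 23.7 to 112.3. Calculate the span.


Span = upper range - lower range.
Span = 112.3 - (23.7)
Span = 88.6

88.6


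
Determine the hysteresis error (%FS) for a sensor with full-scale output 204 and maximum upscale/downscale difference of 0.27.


Hysteresis = (max difference / full scale) * 100%.
H = (0.27 / 204) * 100
H = 0.132 %FS

0.132 %FS


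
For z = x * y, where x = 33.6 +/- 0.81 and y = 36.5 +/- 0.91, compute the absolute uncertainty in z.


For a product z = x*y, the relative uncertainty is:
uz/z = sqrt((ux/x)^2 + (uy/y)^2)
Relative uncertainties: ux/x = 0.81/33.6 = 0.024107
uy/y = 0.91/36.5 = 0.024932
z = 33.6 * 36.5 = 1226.4
uz = 1226.4 * sqrt(0.024107^2 + 0.024932^2) = 42.532

42.532


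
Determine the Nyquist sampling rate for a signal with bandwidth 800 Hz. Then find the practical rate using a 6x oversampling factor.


By Nyquist theorem, fs_min = 2 * fmax.
fs_min = 2 * 800 = 1600 Hz
Practical rate = 6 * fs_min = 6 * 1600 = 9600 Hz

fs_min = 1600 Hz, fs_practical = 9600 Hz


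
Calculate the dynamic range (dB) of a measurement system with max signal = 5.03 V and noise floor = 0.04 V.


Dynamic range = 20 * log10(Vmax / Vnoise).
DR = 20 * log10(5.03 / 0.04)
DR = 20 * log10(125.75)
DR = 41.99 dB

41.99 dB


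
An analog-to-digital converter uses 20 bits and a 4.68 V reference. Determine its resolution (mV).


The resolution (LSB) of an ADC is Vref / 2^n.
LSB = 4.68 / 2^20
LSB = 4.68 / 1048576
LSB = 4.46e-06 V = 0.0044632 mV

0.0044632 mV


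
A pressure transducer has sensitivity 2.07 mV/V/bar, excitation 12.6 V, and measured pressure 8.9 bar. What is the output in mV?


Output = sensitivity * Vex * P.
Vout = 2.07 * 12.6 * 8.9
Vout = 26.082 * 8.9
Vout = 232.13 mV

232.13 mV


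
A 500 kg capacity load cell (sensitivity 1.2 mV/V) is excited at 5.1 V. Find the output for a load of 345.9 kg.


Vout = rated_output * Vex * (load / capacity).
Vout = 1.2 * 5.1 * (345.9 / 500)
Vout = 1.2 * 5.1 * 0.6918
Vout = 4.234 mV

4.234 mV


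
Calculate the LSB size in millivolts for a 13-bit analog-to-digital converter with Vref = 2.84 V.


The resolution (LSB) of an ADC is Vref / 2^n.
LSB = 2.84 / 2^13
LSB = 2.84 / 8192
LSB = 0.00034668 V = 0.34667969 mV

0.34667969 mV


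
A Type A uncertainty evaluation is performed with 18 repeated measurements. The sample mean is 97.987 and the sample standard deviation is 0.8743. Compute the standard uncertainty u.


The standard uncertainty for Type A evaluation is u = s / sqrt(n).
u = 0.8743 / sqrt(18)
u = 0.8743 / 4.2426
u = 0.2061

0.2061


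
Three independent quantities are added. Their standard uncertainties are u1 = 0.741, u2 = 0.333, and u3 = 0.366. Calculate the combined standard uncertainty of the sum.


For a sum of independent quantities, uc = sqrt(u1^2 + u2^2 + u3^2).
uc = sqrt(0.741^2 + 0.333^2 + 0.366^2)
uc = sqrt(0.549081 + 0.110889 + 0.133956)
uc = 0.891

0.891


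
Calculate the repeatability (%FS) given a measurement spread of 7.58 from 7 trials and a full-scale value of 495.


Repeatability = (spread / full scale) * 100%.
R = (7.58 / 495) * 100
R = 1.531 %FS

1.531 %FS


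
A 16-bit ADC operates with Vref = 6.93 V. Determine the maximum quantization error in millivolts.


The maximum quantization error is +/- LSB/2.
LSB = Vref / 2^n = 6.93 / 65536 = 0.00010574 V
Max error = LSB / 2 = 0.00010574 / 2 = 5.287e-05 V
Max error = 0.0529 mV

0.0529 mV


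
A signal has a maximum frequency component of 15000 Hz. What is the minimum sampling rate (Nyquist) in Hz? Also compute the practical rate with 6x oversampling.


By Nyquist theorem, fs_min = 2 * fmax.
fs_min = 2 * 15000 = 30000 Hz
Practical rate = 6 * fs_min = 6 * 30000 = 180000 Hz

fs_min = 30000 Hz, fs_practical = 180000 Hz


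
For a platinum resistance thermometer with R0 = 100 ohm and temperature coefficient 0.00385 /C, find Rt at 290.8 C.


The RTD equation: Rt = R0 * (1 + alpha * T).
Rt = 100 * (1 + 0.00385 * 290.8)
Rt = 100 * (1 + 1.11958)
Rt = 100 * 2.11958
Rt = 211.958 ohm

211.958 ohm


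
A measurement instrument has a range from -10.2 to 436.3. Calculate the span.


Span = upper range - lower range.
Span = 436.3 - (-10.2)
Span = 446.5

446.5


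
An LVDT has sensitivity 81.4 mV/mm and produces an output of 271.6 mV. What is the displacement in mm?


Displacement = Vout / sensitivity.
d = 271.6 / 81.4
d = 3.337 mm

3.337 mm


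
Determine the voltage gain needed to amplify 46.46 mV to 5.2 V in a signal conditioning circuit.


Gain = Vout / Vin (converting to same units).
G = 5.2 V / 46.46 mV
G = 5200.0 mV / 46.46 mV
G = 111.92

111.92


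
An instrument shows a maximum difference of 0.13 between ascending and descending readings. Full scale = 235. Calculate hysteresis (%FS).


Hysteresis = (max difference / full scale) * 100%.
H = (0.13 / 235) * 100
H = 0.055 %FS

0.055 %FS


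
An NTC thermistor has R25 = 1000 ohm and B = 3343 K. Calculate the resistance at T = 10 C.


NTC thermistor equation: Rt = R25 * exp(B * (1/T - 1/T25)).
T in Kelvin: 283.15 K, T25 = 298.15 K
1/T - 1/T25 = 1/283.15 - 1/298.15 = 0.00017768
B * (1/T - 1/T25) = 3343 * 0.00017768 = 0.594
Rt = 1000 * exp(0.594) = 1811.2 ohm

1811.2 ohm


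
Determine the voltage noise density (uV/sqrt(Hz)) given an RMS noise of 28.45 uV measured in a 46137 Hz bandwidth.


Noise spectral density = Vrms / sqrt(BW).
NSD = 28.45 / sqrt(46137)
NSD = 28.45 / 214.7953
NSD = 0.1325 uV/sqrt(Hz)

0.1325 uV/sqrt(Hz)


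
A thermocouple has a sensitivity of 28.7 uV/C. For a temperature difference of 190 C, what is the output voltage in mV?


The thermocouple output V = sensitivity * dT.
V = 28.7 uV/C * 190 C
V = 5453.0 uV
V = 5.453 mV

5.453 mV


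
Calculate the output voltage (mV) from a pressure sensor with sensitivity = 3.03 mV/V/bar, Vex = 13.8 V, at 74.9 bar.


Output = sensitivity * Vex * P.
Vout = 3.03 * 13.8 * 74.9
Vout = 41.814 * 74.9
Vout = 3131.87 mV

3131.87 mV


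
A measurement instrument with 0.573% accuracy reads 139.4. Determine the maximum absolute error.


Absolute error = (accuracy% / 100) * reading.
Error = (0.573 / 100) * 139.4
Error = 0.00573 * 139.4
Error = 0.7988

0.7988


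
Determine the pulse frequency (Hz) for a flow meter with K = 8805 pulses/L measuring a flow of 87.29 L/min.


Frequency = K * Q / 60 (converting L/min to L/s).
f = 8805 * 87.29 / 60
f = 768588.45 / 60
f = 12809.81 Hz

12809.81 Hz


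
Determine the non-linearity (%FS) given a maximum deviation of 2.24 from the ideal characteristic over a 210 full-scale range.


Linearity error = (max deviation / full scale) * 100%.
Linearity = (2.24 / 210) * 100
Linearity = 1.067 %FS

1.067 %FS


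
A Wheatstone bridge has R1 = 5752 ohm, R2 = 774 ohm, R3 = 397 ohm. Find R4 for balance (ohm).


At balance: R1*R4 = R2*R3, so R4 = R2*R3/R1.
R4 = 774 * 397 / 5752
R4 = 307278 / 5752
R4 = 53.42 ohm

53.42 ohm


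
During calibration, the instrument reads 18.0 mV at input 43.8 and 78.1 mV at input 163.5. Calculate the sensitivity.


Sensitivity = (y2 - y1) / (x2 - x1).
S = (78.1 - 18.0) / (163.5 - 43.8)
S = 60.1 / 119.7
S = 0.5021 mV/unit

0.5021 mV/unit


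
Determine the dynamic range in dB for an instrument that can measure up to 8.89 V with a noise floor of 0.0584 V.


Dynamic range = 20 * log10(Vmax / Vnoise).
DR = 20 * log10(8.89 / 0.0584)
DR = 20 * log10(152.23)
DR = 43.65 dB

43.65 dB


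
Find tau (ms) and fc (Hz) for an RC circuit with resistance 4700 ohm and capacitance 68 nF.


Time constant: tau = R * C.
tau = 4700 * 6.80e-08 = 0.0003196 s
tau = 0.3196 ms
Cutoff frequency: fc = 1 / (2*pi*R*C).
fc = 1 / (2*pi*0.0003196) = 497.98 Hz

tau = 0.3196 ms, fc = 497.98 Hz


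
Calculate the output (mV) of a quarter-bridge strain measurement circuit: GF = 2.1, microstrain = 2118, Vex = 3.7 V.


Quarter bridge output: Vout = (GF * epsilon * Vex) / 4.
Vout = (2.1 * 2118e-6 * 3.7) / 4
Vout = 0.01645686 / 4 V
Vout = 0.00411422 V = 4.1142 mV

4.1142 mV


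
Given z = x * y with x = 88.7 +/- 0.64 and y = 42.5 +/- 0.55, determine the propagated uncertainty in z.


For a product z = x*y, the relative uncertainty is:
uz/z = sqrt((ux/x)^2 + (uy/y)^2)
Relative uncertainties: ux/x = 0.64/88.7 = 0.007215
uy/y = 0.55/42.5 = 0.012941
z = 88.7 * 42.5 = 3769.8
uz = 3769.8 * sqrt(0.007215^2 + 0.012941^2) = 55.855

55.855


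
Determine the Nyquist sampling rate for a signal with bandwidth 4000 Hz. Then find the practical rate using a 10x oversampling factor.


By Nyquist theorem, fs_min = 2 * fmax.
fs_min = 2 * 4000 = 8000 Hz
Practical rate = 10 * fs_min = 10 * 8000 = 80000 Hz

fs_min = 8000 Hz, fs_practical = 80000 Hz


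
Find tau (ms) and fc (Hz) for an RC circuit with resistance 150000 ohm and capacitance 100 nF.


Time constant: tau = R * C.
tau = 150000 * 1.00e-07 = 0.015 s
tau = 15.0 ms
Cutoff frequency: fc = 1 / (2*pi*R*C).
fc = 1 / (2*pi*0.015) = 10.61 Hz

tau = 15.0 ms, fc = 10.61 Hz


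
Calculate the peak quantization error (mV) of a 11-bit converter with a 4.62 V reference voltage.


The maximum quantization error is +/- LSB/2.
LSB = Vref / 2^n = 4.62 / 2048 = 0.00225586 V
Max error = LSB / 2 = 0.00225586 / 2 = 0.00112793 V
Max error = 1.1279 mV

1.1279 mV


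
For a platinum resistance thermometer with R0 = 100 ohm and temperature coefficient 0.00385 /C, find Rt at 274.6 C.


The RTD equation: Rt = R0 * (1 + alpha * T).
Rt = 100 * (1 + 0.00385 * 274.6)
Rt = 100 * (1 + 1.05721)
Rt = 100 * 2.05721
Rt = 205.721 ohm

205.721 ohm


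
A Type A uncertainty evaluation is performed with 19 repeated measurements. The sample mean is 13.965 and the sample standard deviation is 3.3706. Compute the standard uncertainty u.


The standard uncertainty for Type A evaluation is u = s / sqrt(n).
u = 3.3706 / sqrt(19)
u = 3.3706 / 4.3589
u = 0.7733

0.7733


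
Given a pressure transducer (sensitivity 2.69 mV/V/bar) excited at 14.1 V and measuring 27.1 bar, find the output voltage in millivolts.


Output = sensitivity * Vex * P.
Vout = 2.69 * 14.1 * 27.1
Vout = 37.929 * 27.1
Vout = 1027.88 mV

1027.88 mV


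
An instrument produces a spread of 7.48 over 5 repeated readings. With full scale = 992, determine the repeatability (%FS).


Repeatability = (spread / full scale) * 100%.
R = (7.48 / 992) * 100
R = 0.754 %FS

0.754 %FS


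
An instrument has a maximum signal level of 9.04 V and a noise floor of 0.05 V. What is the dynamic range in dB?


Dynamic range = 20 * log10(Vmax / Vnoise).
DR = 20 * log10(9.04 / 0.05)
DR = 20 * log10(180.8)
DR = 45.14 dB

45.14 dB


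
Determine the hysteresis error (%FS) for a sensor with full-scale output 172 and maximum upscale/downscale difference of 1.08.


Hysteresis = (max difference / full scale) * 100%.
H = (1.08 / 172) * 100
H = 0.628 %FS

0.628 %FS


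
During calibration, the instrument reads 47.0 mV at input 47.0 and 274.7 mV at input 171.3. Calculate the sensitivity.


Sensitivity = (y2 - y1) / (x2 - x1).
S = (274.7 - 47.0) / (171.3 - 47.0)
S = 227.7 / 124.3
S = 1.8319 mV/unit

1.8319 mV/unit
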